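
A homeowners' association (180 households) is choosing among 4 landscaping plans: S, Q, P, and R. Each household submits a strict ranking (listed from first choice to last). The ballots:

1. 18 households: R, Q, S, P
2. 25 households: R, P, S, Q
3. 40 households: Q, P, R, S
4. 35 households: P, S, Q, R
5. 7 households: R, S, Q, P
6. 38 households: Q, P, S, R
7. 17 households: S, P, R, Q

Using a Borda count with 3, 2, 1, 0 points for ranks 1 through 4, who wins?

S: 18·1 + 25·1 + 40·0 + 35·2 + 7·2 + 38·1 + 17·3 = 216
Q: 18·2 + 25·0 + 40·3 + 35·1 + 7·1 + 38·3 + 17·0 = 312
P: 18·0 + 25·2 + 40·2 + 35·3 + 7·0 + 38·2 + 17·2 = 345
R: 18·3 + 25·3 + 40·1 + 35·0 + 7·3 + 38·0 + 17·1 = 207
P has the highest Borda score (345).

P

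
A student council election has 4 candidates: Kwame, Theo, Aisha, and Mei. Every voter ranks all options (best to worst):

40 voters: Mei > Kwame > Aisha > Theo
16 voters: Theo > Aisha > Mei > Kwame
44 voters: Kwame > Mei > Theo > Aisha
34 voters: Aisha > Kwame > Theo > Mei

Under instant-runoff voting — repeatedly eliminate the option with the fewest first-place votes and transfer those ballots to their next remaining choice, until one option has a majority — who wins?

Round 1: Kwame 44, Theo 16, Aisha 34, Mei 40. Eliminate Theo.
Round 2: Kwame 44, Aisha 50, Mei 40. Eliminate Mei.
Round 3: Kwame 84, Aisha 50. Kwame has a majority.

Kwame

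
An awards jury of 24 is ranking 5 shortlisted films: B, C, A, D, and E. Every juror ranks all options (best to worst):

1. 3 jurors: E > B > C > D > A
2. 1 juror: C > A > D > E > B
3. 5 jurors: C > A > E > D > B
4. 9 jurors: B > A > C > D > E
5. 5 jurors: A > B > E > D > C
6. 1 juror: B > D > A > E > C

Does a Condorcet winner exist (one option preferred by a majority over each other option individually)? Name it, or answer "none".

B vs C: 18–6 for B.
B vs A: 13–11 for B.
B vs D: 18–6 for B.
B vs E: 15–9 for B.
B beats every other option head-to-head.

B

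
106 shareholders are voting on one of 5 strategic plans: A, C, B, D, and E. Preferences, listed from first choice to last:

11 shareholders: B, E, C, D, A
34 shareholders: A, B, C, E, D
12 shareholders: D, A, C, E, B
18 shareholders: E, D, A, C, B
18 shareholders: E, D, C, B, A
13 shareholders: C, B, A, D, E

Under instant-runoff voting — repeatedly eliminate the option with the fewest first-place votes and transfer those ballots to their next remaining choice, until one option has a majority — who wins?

A

Round 1: A 34, C 13, B 11, D 12, E 36. Eliminate B.
Round 2: A 34, C 13, D 12, E 47. Eliminate D.
Round 3: A 46, C 13, E 47. Eliminate C.
Round 4: A 59, E 47. A has a majority.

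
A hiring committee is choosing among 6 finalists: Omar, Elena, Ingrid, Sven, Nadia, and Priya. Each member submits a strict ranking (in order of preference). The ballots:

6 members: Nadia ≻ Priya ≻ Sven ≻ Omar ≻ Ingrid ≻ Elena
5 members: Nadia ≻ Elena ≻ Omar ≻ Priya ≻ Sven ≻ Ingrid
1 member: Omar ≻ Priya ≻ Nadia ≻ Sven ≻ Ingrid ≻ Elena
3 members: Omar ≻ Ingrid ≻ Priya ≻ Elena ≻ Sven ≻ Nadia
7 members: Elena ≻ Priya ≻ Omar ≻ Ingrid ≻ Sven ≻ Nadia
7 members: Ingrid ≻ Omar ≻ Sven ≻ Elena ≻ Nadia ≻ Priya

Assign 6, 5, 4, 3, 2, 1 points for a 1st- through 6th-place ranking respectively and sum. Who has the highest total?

Omar: 6·3 + 5·4 + 1·6 + 3·6 + 7·4 + 7·5 = 125
Elena: 6·1 + 5·5 + 1·1 + 3·3 + 7·6 + 7·3 = 104
Ingrid: 6·2 + 5·1 + 1·2 + 3·5 + 7·3 + 7·6 = 97
Sven: 6·4 + 5·2 + 1·3 + 3·2 + 7·2 + 7·4 = 85
Nadia: 6·6 + 5·6 + 1·4 + 3·1 + 7·1 + 7·2 = 94
Priya: 6·5 + 5·3 + 1·5 + 3·4 + 7·5 + 7·1 = 104
Omar has the highest Borda score (125).

Omar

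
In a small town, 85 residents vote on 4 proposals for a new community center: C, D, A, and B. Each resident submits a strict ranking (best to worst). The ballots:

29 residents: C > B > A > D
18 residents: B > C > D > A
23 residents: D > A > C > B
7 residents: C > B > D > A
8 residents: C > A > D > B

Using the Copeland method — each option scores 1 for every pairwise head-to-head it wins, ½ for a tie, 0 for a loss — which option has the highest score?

C

C: beats D, A, and B → score 3.
D: beats A; loses to C and B → score 1.
A: loses to C, D, and B → score 0.
B: beats D and A; loses to C → score 2.
C has the best pairwise record.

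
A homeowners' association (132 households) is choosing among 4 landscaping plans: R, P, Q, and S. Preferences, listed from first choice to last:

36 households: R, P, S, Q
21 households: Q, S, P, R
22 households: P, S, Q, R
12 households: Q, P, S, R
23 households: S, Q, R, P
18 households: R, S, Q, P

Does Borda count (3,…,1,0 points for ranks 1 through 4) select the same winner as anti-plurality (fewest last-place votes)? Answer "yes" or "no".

yes

Borda — scores: R 185, P 183, Q 185, S 239. Winner: S.
Anti-plurality — last-place votes: R 55, P 41, Q 36, S 0. Winner: S.
The two methods agree.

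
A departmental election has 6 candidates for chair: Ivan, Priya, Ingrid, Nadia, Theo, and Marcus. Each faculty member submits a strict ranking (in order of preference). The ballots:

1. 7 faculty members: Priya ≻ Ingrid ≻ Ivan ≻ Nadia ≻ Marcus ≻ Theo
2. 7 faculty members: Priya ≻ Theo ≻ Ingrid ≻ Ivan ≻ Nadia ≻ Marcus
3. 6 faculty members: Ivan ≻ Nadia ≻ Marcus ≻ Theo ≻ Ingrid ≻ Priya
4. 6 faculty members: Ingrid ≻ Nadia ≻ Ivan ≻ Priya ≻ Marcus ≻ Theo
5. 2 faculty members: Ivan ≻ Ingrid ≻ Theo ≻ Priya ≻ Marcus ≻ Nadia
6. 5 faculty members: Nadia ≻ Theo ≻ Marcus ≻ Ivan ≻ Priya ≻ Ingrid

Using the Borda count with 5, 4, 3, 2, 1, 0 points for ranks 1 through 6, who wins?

Ivan: 7·3 + 7·2 + 6·5 + 6·3 + 2·5 + 5·2 = 103
Priya: 7·5 + 7·5 + 6·0 + 6·2 + 2·2 + 5·1 = 91
Ingrid: 7·4 + 7·3 + 6·1 + 6·5 + 2·4 + 5·0 = 93
Nadia: 7·2 + 7·1 + 6·4 + 6·4 + 2·0 + 5·5 = 94
Theo: 7·0 + 7·4 + 6·2 + 6·0 + 2·3 + 5·4 = 66
Marcus: 7·1 + 7·0 + 6·3 + 6·1 + 2·1 + 5·3 = 48
Ivan has the highest Borda score (103).

Ivan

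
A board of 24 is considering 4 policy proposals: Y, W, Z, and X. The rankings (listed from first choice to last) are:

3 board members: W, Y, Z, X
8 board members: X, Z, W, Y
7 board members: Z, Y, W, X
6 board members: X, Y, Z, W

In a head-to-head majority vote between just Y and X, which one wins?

X

Voters preferring Y to X: 10; preferring X to Y: 14.
X wins the head-to-head.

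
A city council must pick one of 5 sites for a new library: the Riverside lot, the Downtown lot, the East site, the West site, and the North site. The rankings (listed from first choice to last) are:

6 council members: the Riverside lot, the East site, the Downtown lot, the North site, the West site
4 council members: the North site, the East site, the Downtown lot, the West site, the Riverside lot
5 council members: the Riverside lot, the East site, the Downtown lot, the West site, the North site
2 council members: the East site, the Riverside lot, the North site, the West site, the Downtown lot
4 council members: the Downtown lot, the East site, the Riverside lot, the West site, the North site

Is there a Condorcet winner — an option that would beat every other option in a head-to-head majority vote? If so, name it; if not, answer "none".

the Riverside lot

the Riverside lot vs the Downtown lot: 13–8 for the Riverside lot.
the Riverside lot vs the East site: 11–10 for the Riverside lot.
the Riverside lot vs the West site: 17–4 for the Riverside lot.
the Riverside lot vs the North site: 17–4 for the Riverside lot.
the Riverside lot beats every other option head-to-head.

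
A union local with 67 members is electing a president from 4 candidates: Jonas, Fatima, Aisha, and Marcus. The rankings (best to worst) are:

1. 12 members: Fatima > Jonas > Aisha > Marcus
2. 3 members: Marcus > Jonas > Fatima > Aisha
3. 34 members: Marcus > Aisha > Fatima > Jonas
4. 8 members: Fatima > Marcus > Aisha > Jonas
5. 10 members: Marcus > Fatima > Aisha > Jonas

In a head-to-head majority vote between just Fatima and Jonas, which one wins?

Fatima

Voters preferring Fatima to Jonas: 64; preferring Jonas to Fatima: 3.
Fatima wins the head-to-head.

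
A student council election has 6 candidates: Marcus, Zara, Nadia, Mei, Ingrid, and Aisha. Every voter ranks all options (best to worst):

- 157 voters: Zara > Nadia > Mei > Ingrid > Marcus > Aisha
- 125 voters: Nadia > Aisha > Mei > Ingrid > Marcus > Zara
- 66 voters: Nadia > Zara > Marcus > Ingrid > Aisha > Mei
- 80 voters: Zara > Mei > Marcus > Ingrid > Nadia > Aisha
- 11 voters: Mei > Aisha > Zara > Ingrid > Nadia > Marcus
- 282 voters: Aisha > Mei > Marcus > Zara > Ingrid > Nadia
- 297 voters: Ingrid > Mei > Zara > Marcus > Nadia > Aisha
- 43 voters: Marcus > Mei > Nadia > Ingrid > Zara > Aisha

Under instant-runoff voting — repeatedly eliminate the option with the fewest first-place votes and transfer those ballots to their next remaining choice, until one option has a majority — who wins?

Round 1: Marcus 43, Zara 237, Nadia 191, Mei 11, Ingrid 297, Aisha 282. Eliminate Mei.
Round 2: Marcus 43, Zara 237, Nadia 191, Ingrid 297, Aisha 293. Eliminate Marcus.
Round 3: Zara 237, Nadia 234, Ingrid 297, Aisha 293. Eliminate Nadia.
Round 4: Zara 303, Ingrid 340, Aisha 418. Eliminate Zara.
Round 5: Ingrid 643, Aisha 418. Ingrid has a majority.

Ingrid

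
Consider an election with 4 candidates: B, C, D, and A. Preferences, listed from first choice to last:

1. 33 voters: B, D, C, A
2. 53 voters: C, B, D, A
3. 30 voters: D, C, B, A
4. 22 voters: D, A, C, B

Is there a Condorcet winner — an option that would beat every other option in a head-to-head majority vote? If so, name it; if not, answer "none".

Checking pairwise contests:
C beats B 105–33.
D beats C 85–53.
B beats D 86–52.
B beats A 116–22.
Every option loses at least one head-to-head, so there is no Condorcet winner.

none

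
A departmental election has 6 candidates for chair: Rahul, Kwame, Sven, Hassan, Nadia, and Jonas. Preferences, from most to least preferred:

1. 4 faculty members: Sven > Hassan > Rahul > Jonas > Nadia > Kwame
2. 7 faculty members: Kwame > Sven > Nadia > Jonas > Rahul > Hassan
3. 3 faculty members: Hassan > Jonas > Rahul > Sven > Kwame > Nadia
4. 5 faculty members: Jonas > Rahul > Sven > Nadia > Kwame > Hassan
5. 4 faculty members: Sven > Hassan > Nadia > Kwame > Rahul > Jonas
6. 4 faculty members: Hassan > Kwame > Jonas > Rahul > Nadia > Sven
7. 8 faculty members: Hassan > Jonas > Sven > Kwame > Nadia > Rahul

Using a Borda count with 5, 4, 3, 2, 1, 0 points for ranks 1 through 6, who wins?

Rahul: 4·3 + 7·1 + 3·3 + 5·4 + 4·1 + 4·2 + 8·0 = 60
Kwame: 4·0 + 7·5 + 3·1 + 5·1 + 4·2 + 4·4 + 8·2 = 83
Sven: 4·5 + 7·4 + 3·2 + 5·3 + 4·5 + 4·0 + 8·3 = 113
Hassan: 4·4 + 7·0 + 3·5 + 5·0 + 4·4 + 4·5 + 8·5 = 107
Nadia: 4·1 + 7·3 + 3·0 + 5·2 + 4·3 + 4·1 + 8·1 = 59
Jonas: 4·2 + 7·2 + 3·4 + 5·5 + 4·0 + 4·3 + 8·4 = 103
Sven has the highest Borda score (113).

Sven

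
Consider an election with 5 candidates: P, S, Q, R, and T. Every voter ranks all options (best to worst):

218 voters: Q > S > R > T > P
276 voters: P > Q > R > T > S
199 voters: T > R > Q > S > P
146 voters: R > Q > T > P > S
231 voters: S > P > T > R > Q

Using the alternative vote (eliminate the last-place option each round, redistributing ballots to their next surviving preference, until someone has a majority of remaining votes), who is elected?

Round 1: P 276, S 231, Q 218, R 146, T 199. Eliminate R.
Round 2: P 276, S 231, Q 364, T 199. Eliminate T.
Round 3: P 276, S 231, Q 563. Q has a majority.

Q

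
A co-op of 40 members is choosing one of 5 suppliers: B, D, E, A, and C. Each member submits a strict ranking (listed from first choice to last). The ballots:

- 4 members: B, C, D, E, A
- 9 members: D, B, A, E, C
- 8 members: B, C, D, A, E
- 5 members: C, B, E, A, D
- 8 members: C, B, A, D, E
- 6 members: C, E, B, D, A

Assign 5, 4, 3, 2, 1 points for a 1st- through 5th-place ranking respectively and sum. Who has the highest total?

B

B: 4·5 + 9·4 + 8·5 + 5·4 + 8·4 + 6·3 = 166
D: 4·3 + 9·5 + 8·3 + 5·1 + 8·2 + 6·2 = 114
E: 4·2 + 9·2 + 8·1 + 5·3 + 8·1 + 6·4 = 81
A: 4·1 + 9·3 + 8·2 + 5·2 + 8·3 + 6·1 = 87
C: 4·4 + 9·1 + 8·4 + 5·5 + 8·5 + 6·5 = 152
B has the highest Borda score (166).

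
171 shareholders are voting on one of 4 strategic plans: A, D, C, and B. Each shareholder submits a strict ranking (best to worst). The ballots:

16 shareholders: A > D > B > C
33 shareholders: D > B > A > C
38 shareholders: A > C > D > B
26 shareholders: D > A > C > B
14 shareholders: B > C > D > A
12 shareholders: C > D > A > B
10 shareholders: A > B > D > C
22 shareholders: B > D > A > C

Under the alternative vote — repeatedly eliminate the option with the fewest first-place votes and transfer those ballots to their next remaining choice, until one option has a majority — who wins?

D

Round 1: A 64, D 59, C 12, B 36. Eliminate C.
Round 2: A 64, D 71, B 36. Eliminate B.
Round 3: A 64, D 107. D has a majority.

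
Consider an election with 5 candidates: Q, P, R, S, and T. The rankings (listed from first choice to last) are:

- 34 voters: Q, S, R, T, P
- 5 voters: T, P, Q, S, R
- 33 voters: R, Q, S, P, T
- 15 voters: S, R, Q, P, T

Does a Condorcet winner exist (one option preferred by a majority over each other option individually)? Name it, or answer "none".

none

Checking pairwise contests:
R beats Q 48–39.
Q beats P 82–5.
S beats R 54–33.
Q beats S 72–15.
Q beats T 82–5.
Every option loses at least one head-to-head, so there is no Condorcet winner.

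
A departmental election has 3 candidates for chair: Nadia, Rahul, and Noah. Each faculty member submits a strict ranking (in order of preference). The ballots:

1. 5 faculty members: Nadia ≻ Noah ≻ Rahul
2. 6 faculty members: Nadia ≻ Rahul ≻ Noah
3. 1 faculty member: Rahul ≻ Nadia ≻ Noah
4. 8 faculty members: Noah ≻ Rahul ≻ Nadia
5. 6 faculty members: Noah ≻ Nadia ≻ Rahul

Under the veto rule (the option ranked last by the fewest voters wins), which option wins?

Last-place votes: Nadia 8, Rahul 11, Noah 7.
Noah is ranked last by the fewest voters, so Noah wins.

Noah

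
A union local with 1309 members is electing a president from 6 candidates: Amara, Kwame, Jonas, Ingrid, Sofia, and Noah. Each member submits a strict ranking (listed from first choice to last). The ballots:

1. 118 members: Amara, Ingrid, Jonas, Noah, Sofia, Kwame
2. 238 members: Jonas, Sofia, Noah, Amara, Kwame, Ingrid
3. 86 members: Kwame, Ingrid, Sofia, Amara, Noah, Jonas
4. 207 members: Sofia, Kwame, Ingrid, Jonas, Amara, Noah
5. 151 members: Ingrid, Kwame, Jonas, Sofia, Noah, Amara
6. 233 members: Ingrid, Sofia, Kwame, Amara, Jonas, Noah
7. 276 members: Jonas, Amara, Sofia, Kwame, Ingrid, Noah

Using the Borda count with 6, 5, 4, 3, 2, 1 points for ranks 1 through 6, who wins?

Sofia

Amara: 118·6 + 238·3 + 86·3 + 207·2 + 151·1 + 233·3 + 276·5 = 4324
Kwame: 118·1 + 238·2 + 86·6 + 207·5 + 151·5 + 233·4 + 276·3 = 4660
Jonas: 118·4 + 238·6 + 86·1 + 207·3 + 151·4 + 233·2 + 276·6 = 5333
Ingrid: 118·5 + 238·1 + 86·5 + 207·4 + 151·6 + 233·6 + 276·2 = 4942
Sofia: 118·2 + 238·5 + 86·4 + 207·6 + 151·3 + 233·5 + 276·4 = 5734
Noah: 118·3 + 238·4 + 86·2 + 207·1 + 151·2 + 233·1 + 276·1 = 2496
Sofia has the highest Borda score (5734).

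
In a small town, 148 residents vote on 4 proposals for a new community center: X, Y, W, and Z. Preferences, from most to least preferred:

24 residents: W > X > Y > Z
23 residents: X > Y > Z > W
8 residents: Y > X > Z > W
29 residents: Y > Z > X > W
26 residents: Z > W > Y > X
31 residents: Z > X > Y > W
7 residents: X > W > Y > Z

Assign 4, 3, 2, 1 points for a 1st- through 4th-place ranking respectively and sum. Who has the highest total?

X: 24·3 + 23·4 + 8·3 + 29·2 + 26·1 + 31·3 + 7·4 = 393
Y: 24·2 + 23·3 + 8·4 + 29·4 + 26·2 + 31·2 + 7·2 = 393
W: 24·4 + 23·1 + 8·1 + 29·1 + 26·3 + 31·1 + 7·3 = 286
Z: 24·1 + 23·2 + 8·2 + 29·3 + 26·4 + 31·4 + 7·1 = 408
Z has the highest Borda score (408).

Z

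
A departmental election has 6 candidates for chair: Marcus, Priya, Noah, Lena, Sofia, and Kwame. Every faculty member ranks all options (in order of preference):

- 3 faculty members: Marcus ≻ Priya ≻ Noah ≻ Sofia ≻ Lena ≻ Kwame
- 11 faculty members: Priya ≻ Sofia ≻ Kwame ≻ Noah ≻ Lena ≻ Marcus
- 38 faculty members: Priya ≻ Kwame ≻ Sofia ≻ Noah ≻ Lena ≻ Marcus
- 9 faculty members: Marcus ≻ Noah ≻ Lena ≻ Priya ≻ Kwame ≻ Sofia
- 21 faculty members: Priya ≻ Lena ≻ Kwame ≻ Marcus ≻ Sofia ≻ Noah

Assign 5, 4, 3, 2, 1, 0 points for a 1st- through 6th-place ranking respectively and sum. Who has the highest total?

Priya

Marcus: 3·5 + 11·0 + 38·0 + 9·5 + 21·2 = 102
Priya: 3·4 + 11·5 + 38·5 + 9·2 + 21·5 = 380
Noah: 3·3 + 11·2 + 38·2 + 9·4 + 21·0 = 143
Lena: 3·1 + 11·1 + 38·1 + 9·3 + 21·4 = 163
Sofia: 3·2 + 11·4 + 38·3 + 9·0 + 21·1 = 185
Kwame: 3·0 + 11·3 + 38·4 + 9·1 + 21·3 = 257
Priya has the highest Borda score (380).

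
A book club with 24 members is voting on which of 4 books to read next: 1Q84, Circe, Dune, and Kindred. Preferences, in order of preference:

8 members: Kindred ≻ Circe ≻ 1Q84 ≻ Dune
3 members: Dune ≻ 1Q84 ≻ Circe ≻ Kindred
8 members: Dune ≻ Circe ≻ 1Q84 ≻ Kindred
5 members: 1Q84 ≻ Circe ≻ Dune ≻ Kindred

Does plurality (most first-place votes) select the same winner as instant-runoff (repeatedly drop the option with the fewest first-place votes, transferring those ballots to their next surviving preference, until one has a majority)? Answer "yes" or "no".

Plurality — first-place votes: 1Q84 5, Circe 0, Dune 11, Kindred 8. Winner: Dune.
Instant-runoff — R1 1Q84 5, Circe 0, Dune 11, Kindred 8 (Circe out); R2 1Q84 5, Dune 11, Kindred 8 (1Q84 out); R3 Dune 16, Kindred 8 (Dune winner). Winner: Dune.
The two methods agree.

yes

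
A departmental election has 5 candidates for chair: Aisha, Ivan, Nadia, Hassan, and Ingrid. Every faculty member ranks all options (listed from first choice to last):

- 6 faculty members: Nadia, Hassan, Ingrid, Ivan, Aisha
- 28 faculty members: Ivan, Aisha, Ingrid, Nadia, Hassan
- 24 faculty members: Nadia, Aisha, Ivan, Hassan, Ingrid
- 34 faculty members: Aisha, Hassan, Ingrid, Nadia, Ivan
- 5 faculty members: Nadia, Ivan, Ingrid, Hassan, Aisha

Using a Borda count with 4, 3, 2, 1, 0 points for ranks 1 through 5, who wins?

Aisha: 6·0 + 28·3 + 24·3 + 34·4 + 5·0 = 292
Ivan: 6·1 + 28·4 + 24·2 + 34·0 + 5·3 = 181
Nadia: 6·4 + 28·1 + 24·4 + 34·1 + 5·4 = 202
Hassan: 6·3 + 28·0 + 24·1 + 34·3 + 5·1 = 149
Ingrid: 6·2 + 28·2 + 24·0 + 34·2 + 5·2 = 146
Aisha has the highest Borda score (292).

Aisha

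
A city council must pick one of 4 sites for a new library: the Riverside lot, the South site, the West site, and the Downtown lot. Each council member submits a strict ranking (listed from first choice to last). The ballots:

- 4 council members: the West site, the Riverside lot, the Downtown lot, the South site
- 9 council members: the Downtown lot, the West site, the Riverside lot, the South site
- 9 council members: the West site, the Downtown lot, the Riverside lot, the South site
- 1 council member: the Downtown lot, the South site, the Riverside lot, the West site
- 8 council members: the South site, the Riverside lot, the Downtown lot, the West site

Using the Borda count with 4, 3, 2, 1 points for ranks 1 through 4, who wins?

the Riverside lot: 4·3 + 9·2 + 9·2 + 1·2 + 8·3 = 74
the South site: 4·1 + 9·1 + 9·1 + 1·3 + 8·4 = 57
the West site: 4·4 + 9·3 + 9·4 + 1·1 + 8·1 = 88
the Downtown lot: 4·2 + 9·4 + 9·3 + 1·4 + 8·2 = 91
the Downtown lot has the highest Borda score (91).

the Downtown lot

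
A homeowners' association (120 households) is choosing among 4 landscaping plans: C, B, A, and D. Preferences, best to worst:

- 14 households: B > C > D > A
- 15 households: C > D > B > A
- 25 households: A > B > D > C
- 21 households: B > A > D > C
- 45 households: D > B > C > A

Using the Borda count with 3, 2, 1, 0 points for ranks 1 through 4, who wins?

C: 14·2 + 15·3 + 25·0 + 21·0 + 45·1 = 118
B: 14·3 + 15·1 + 25·2 + 21·3 + 45·2 = 260
A: 14·0 + 15·0 + 25·3 + 21·2 + 45·0 = 117
D: 14·1 + 15·2 + 25·1 + 21·1 + 45·3 = 225
B has the highest Borda score (260).

B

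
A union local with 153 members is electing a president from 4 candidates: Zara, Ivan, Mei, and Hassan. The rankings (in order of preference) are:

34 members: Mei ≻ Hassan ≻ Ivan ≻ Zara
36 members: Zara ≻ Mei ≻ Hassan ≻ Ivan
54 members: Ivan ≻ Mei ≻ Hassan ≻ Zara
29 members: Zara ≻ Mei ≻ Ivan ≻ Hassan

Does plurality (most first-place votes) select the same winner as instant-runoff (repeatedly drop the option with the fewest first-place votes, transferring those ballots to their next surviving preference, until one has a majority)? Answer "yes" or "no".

Plurality — first-place votes: Zara 65, Ivan 54, Mei 34, Hassan 0. Winner: Zara.
Instant-runoff — R1 Zara 65, Ivan 54, Mei 34, Hassan 0 (Hassan out); R2 Zara 65, Ivan 54, Mei 34 (Mei out); R3 Zara 65, Ivan 88 (Ivan winner). Winner: Ivan.
The two methods disagree.

no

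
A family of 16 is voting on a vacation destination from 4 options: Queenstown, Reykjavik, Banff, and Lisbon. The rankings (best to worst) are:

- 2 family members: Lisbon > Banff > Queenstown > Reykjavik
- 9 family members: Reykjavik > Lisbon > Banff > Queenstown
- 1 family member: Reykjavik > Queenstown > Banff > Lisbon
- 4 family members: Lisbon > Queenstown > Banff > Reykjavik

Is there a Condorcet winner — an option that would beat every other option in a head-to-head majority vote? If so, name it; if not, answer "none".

Reykjavik vs Queenstown: 10–6 for Reykjavik.
Reykjavik vs Banff: 10–6 for Reykjavik.
Reykjavik vs Lisbon: 10–6 for Reykjavik.
Reykjavik beats every other option head-to-head.

Reykjavik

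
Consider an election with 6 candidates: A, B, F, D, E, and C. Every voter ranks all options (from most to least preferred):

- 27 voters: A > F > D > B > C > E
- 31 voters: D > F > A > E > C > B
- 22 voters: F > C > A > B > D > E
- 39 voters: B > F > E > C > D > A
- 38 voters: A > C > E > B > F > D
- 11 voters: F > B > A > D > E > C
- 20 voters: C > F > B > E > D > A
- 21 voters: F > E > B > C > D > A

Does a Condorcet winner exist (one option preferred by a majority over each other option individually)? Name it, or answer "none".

F vs A: 144–65 for F.
F vs B: 132–77 for F.
F vs D: 178–31 for F.
F vs E: 171–38 for F.
F vs C: 151–58 for F.
F beats every other option head-to-head.

F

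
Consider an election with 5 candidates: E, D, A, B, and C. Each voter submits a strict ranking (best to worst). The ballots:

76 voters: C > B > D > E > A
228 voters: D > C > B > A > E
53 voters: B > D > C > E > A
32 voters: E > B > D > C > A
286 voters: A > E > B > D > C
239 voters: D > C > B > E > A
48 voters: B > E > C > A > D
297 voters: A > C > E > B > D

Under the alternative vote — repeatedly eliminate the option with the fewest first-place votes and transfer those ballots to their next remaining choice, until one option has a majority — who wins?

A

Round 1: E 32, D 467, A 583, B 101, C 76. Eliminate E.
Round 2: D 467, A 583, B 133, C 76. Eliminate C.
Round 3: D 467, A 583, B 209. Eliminate B.
Round 4: D 628, A 631. A has a majority.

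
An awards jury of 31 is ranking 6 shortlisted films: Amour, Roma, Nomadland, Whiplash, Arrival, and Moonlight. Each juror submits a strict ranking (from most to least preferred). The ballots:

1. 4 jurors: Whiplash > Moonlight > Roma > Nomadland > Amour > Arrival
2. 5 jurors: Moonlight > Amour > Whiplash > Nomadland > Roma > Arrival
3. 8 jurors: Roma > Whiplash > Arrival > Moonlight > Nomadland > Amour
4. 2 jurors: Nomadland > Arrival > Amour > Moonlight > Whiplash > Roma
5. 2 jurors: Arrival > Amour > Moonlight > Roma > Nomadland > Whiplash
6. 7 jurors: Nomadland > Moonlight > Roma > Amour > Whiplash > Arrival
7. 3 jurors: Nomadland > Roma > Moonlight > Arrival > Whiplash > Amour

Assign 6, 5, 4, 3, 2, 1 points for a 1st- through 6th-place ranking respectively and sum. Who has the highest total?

Moonlight

Amour: 4·2 + 5·5 + 8·1 + 2·4 + 2·5 + 7·3 + 3·1 = 83
Roma: 4·4 + 5·2 + 8·6 + 2·1 + 2·3 + 7·4 + 3·5 = 125
Nomadland: 4·3 + 5·3 + 8·2 + 2·6 + 2·2 + 7·6 + 3·6 = 119
Whiplash: 4·6 + 5·4 + 8·5 + 2·2 + 2·1 + 7·2 + 3·2 = 110
Arrival: 4·1 + 5·1 + 8·4 + 2·5 + 2·6 + 7·1 + 3·3 = 79
Moonlight: 4·5 + 5·6 + 8·3 + 2·3 + 2·4 + 7·5 + 3·4 = 135
Moonlight has the highest Borda score (135).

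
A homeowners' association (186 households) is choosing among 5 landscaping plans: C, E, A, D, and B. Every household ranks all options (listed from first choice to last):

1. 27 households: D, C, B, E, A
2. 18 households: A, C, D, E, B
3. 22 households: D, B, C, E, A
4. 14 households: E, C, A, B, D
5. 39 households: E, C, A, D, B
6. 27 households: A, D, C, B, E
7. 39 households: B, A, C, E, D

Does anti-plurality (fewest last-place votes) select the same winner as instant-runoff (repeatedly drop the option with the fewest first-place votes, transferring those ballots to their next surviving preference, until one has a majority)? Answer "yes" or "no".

Anti-plurality — last-place votes: C 0, E 27, A 49, D 53, B 57. Winner: C.
Instant-runoff — R1 C 0, E 53, A 45, D 49, B 39 (C out); R2 E 53, A 45, D 49, B 39 (B out); R3 E 53, A 84, D 49 (D out); R4 E 102, A 84 (E winner). Winner: E.
The two methods disagree.

no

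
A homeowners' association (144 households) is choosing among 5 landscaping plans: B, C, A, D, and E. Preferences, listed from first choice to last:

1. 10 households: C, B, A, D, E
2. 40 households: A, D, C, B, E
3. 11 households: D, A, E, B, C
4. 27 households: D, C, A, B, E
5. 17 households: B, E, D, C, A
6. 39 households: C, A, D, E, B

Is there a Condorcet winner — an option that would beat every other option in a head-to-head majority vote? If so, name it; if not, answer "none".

Checking pairwise contests:
C beats B 116–28.
D beats C 95–49.
C beats A 93–51.
A beats D 89–55.
B beats E 94–50.
Every option loses at least one head-to-head, so there is no Condorcet winner.

none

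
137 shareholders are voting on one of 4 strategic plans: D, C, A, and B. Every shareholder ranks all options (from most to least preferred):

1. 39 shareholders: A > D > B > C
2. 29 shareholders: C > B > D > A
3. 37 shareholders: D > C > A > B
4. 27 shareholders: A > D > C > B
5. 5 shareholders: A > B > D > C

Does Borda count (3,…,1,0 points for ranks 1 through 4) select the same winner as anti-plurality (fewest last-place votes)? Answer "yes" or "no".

Borda — scores: D 277, C 188, A 250, B 107. Winner: D.
Anti-plurality — last-place votes: D 0, C 44, A 29, B 64. Winner: D.
The two methods agree.

yes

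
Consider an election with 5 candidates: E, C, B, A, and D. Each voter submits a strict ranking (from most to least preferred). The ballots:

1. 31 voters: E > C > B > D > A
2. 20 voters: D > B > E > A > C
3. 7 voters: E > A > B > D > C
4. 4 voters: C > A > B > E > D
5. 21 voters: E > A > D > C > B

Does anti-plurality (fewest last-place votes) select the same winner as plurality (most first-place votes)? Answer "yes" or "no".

Anti-plurality — last-place votes: E 0, C 27, B 21, A 31, D 4. Winner: E.
Plurality — first-place votes: E 59, C 4, B 0, A 0, D 20. Winner: E.
The two methods agree.

yes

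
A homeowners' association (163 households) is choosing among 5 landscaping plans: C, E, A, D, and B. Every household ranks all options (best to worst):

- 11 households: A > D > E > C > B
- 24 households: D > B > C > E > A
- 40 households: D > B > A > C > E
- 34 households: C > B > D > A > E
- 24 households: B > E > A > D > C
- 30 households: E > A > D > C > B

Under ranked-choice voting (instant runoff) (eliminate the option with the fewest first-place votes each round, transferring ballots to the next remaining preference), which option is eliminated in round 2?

B

Round 1: C 34, E 30, A 11, D 64, B 24. Eliminate A.
Round 2: C 34, E 30, D 75, B 24. Eliminate B.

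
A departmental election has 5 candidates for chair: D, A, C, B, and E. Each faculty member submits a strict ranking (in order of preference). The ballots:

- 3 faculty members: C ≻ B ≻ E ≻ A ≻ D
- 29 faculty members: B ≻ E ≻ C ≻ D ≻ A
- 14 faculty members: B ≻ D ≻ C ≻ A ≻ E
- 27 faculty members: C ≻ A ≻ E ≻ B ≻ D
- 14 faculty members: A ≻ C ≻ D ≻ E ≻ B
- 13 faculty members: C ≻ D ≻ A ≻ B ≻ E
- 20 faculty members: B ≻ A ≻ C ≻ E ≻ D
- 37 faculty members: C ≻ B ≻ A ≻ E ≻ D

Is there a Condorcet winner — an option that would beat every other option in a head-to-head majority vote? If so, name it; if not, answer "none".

C

C vs D: 143–14 for C.
C vs A: 123–34 for C.
C vs B: 94–63 for C.
C vs E: 128–29 for C.
C beats every other option head-to-head.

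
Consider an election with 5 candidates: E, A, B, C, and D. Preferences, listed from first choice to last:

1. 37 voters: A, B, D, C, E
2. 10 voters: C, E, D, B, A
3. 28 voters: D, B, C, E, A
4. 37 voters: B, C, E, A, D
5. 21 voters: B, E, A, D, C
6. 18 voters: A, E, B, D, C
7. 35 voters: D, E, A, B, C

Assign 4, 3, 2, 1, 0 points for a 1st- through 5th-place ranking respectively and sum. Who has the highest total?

E: 37·0 + 10·3 + 28·1 + 37·2 + 21·3 + 18·3 + 35·3 = 354
A: 37·4 + 10·0 + 28·0 + 37·1 + 21·2 + 18·4 + 35·2 = 369
B: 37·3 + 10·1 + 28·3 + 37·4 + 21·4 + 18·2 + 35·1 = 508
C: 37·1 + 10·4 + 28·2 + 37·3 + 21·0 + 18·0 + 35·0 = 244
D: 37·2 + 10·2 + 28·4 + 37·0 + 21·1 + 18·1 + 35·4 = 385
B has the highest Borda score (508).

B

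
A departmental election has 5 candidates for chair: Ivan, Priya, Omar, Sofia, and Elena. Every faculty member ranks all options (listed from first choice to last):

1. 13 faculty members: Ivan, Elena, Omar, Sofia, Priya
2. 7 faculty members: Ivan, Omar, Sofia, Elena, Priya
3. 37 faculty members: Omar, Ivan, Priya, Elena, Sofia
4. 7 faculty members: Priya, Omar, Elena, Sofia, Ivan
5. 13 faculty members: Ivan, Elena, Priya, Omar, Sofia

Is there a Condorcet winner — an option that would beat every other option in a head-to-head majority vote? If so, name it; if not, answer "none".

Omar

Omar vs Ivan: 44–33 for Omar.
Omar vs Priya: 57–20 for Omar.
Omar vs Sofia: 77–0 for Omar.
Omar vs Elena: 51–26 for Omar.
Omar beats every other option head-to-head.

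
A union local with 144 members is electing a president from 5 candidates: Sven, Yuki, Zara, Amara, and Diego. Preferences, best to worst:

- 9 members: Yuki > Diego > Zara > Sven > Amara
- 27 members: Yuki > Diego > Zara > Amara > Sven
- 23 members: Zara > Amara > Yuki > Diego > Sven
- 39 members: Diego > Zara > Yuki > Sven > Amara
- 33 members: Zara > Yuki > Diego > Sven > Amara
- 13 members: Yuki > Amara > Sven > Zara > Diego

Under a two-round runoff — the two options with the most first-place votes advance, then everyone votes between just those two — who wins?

Zara

Round 1 first-place votes: Sven 0, Yuki 49, Zara 56, Amara 0, Diego 39.
Zara and Yuki advance.
Runoff: Zara is preferred to Yuki by 95 voters; Yuki by 49.
Zara wins the runoff.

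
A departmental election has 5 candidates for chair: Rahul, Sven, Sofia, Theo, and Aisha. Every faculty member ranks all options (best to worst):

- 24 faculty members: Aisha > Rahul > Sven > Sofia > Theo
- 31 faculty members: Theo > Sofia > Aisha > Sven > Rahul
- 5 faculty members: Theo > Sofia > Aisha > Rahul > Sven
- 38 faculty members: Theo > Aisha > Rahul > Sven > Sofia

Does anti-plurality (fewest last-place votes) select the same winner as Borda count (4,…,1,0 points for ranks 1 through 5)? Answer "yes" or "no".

Anti-plurality — last-place votes: Rahul 31, Sven 5, Sofia 38, Theo 24, Aisha 0. Winner: Aisha.
Borda — scores: Rahul 153, Sven 117, Sofia 132, Theo 296, Aisha 282. Winner: Theo.
The two methods disagree.

no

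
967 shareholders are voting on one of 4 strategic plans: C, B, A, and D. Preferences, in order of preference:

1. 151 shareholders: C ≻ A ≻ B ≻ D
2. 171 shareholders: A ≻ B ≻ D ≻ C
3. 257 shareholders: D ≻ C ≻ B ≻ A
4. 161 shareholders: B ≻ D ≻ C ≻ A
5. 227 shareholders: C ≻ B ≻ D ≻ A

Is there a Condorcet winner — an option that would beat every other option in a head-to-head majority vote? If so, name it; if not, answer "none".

none

Checking pairwise contests:
D beats C 589–378.
C beats B 635–332.
C beats A 796–171.
B beats D 710–257.
Every option loses at least one head-to-head, so there is no Condorcet winner.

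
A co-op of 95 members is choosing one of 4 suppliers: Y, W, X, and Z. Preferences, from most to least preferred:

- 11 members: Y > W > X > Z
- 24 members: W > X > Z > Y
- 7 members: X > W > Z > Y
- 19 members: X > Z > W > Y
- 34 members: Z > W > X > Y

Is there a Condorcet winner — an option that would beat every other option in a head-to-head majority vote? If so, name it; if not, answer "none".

Checking pairwise contests:
W beats Y 84–11.
Z beats W 53–42.
W beats X 69–26.
X beats Z 61–34.
Every option loses at least one head-to-head, so there is no Condorcet winner.

none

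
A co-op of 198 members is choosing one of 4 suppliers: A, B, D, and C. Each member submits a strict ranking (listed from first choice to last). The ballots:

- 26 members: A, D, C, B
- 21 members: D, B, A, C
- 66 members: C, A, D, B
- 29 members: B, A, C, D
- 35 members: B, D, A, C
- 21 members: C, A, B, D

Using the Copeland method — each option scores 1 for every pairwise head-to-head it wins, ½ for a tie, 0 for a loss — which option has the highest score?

A

A: beats B, D, and C → score 3.
B: loses to A, D, and C → score 0.
D: beats B; loses to A and C → score 1.
C: beats B and D; loses to A → score 2.
A has the best pairwise record.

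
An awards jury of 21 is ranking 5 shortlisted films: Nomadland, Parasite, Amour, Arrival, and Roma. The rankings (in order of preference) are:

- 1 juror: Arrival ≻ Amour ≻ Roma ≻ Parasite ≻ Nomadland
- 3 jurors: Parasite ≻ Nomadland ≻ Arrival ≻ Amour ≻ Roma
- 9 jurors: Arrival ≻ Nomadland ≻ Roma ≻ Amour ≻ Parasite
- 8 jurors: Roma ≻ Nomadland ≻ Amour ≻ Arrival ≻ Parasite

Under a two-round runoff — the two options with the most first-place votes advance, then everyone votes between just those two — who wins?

Arrival

Round 1 first-place votes: Nomadland 0, Parasite 3, Amour 0, Arrival 10, Roma 8.
Arrival and Roma advance.
Runoff: Arrival is preferred to Roma by 13 voters; Roma by 8.
Arrival wins the runoff.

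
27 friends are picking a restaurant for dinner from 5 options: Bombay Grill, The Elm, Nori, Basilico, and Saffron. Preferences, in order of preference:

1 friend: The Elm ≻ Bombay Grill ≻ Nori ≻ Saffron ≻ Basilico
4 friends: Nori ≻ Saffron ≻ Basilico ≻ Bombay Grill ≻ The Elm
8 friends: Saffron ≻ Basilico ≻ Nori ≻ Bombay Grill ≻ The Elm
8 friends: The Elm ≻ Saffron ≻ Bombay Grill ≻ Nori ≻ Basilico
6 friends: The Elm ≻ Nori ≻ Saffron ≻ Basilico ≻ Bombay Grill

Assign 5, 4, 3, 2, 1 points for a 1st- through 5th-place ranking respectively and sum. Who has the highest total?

Saffron

Bombay Grill: 1·4 + 4·2 + 8·2 + 8·3 + 6·1 = 58
The Elm: 1·5 + 4·1 + 8·1 + 8·5 + 6·5 = 87
Nori: 1·3 + 4·5 + 8·3 + 8·2 + 6·4 = 87
Basilico: 1·1 + 4·3 + 8·4 + 8·1 + 6·2 = 65
Saffron: 1·2 + 4·4 + 8·5 + 8·4 + 6·3 = 108
Saffron has the highest Borda score (108).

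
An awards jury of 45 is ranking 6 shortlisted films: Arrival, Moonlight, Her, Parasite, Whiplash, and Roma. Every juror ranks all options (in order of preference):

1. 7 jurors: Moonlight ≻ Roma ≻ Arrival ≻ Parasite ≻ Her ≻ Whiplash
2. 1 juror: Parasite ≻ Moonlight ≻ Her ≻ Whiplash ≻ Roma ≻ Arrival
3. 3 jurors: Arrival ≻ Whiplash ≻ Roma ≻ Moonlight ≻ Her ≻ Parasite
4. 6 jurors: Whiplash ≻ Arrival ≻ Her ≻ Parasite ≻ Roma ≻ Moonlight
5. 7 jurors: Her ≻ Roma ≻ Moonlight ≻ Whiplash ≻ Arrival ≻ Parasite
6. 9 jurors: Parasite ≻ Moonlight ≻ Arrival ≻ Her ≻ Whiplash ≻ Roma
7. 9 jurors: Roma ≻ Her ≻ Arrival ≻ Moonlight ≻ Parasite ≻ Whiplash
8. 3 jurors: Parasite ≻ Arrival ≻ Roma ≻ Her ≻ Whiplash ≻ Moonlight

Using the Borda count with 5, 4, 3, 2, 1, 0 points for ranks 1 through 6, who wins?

Arrival

Arrival: 7·3 + 1·0 + 3·5 + 6·4 + 7·1 + 9·3 + 9·3 + 3·4 = 133
Moonlight: 7·5 + 1·4 + 3·2 + 6·0 + 7·3 + 9·4 + 9·2 + 3·0 = 120
Her: 7·1 + 1·3 + 3·1 + 6·3 + 7·5 + 9·2 + 9·4 + 3·2 = 126
Parasite: 7·2 + 1·5 + 3·0 + 6·2 + 7·0 + 9·5 + 9·1 + 3·5 = 100
Whiplash: 7·0 + 1·2 + 3·4 + 6·5 + 7·2 + 9·1 + 9·0 + 3·1 = 70
Roma: 7·4 + 1·1 + 3·3 + 6·1 + 7·4 + 9·0 + 9·5 + 3·3 = 126
Arrival has the highest Borda score (133).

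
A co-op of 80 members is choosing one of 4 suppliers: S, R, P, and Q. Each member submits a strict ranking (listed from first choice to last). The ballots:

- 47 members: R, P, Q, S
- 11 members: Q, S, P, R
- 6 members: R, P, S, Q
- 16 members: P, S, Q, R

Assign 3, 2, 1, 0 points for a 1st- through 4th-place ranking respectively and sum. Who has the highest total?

P

S: 47·0 + 11·2 + 6·1 + 16·2 = 60
R: 47·3 + 11·0 + 6·3 + 16·0 = 159
P: 47·2 + 11·1 + 6·2 + 16·3 = 165
Q: 47·1 + 11·3 + 6·0 + 16·1 = 96
P has the highest Borda score (165).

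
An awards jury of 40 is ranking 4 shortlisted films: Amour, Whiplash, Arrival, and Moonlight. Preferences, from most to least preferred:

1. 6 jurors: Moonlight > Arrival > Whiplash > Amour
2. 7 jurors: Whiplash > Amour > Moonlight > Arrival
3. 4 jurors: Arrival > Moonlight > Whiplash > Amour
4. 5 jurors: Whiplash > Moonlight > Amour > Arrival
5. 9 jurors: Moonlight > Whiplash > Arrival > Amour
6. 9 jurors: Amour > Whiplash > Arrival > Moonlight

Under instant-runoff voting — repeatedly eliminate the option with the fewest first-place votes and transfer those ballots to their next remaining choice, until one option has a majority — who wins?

Round 1: Amour 9, Whiplash 12, Arrival 4, Moonlight 15. Eliminate Arrival.
Round 2: Amour 9, Whiplash 12, Moonlight 19. Eliminate Amour.
Round 3: Whiplash 21, Moonlight 19. Whiplash has a majority.

Whiplash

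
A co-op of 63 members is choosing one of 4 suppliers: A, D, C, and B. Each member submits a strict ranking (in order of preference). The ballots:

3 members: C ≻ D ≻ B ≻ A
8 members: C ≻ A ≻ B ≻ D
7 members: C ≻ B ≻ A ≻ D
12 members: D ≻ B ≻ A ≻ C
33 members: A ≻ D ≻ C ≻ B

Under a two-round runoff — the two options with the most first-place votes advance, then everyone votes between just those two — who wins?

A

Round 1 first-place votes: A 33, D 12, C 18, B 0.
A and C advance.
Runoff: A is preferred to C by 45 voters; C by 18.
A wins the runoff.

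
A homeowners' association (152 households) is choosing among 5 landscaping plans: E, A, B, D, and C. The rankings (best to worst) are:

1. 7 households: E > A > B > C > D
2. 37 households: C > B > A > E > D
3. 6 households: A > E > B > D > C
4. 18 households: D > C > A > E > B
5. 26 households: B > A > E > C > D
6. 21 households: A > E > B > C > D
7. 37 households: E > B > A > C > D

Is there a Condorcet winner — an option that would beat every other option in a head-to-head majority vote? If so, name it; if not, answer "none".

Checking pairwise contests:
A beats E 108–44.
B beats A 100–52.
E beats B 89–63.
E beats D 134–18.
E beats C 97–55.
Every option loses at least one head-to-head, so there is no Condorcet winner.

none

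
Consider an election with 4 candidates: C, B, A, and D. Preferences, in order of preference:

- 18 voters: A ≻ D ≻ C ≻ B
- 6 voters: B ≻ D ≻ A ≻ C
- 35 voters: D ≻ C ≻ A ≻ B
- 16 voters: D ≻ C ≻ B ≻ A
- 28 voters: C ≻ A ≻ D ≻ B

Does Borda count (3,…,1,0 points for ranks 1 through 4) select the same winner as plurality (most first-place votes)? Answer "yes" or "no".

yes

Borda — scores: C 204, B 34, A 151, D 229. Winner: D.
Plurality — first-place votes: C 28, B 6, A 18, D 51. Winner: D.
The two methods agree.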